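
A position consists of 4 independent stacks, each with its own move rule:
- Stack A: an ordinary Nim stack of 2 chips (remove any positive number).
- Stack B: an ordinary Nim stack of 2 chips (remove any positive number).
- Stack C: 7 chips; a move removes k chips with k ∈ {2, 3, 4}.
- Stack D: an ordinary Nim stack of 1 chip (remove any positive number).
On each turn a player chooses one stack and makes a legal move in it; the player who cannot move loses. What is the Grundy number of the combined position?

Stack A is a plain Nim stack of size 2, so its Grundy value is 2.
Stack B is a plain Nim stack of size 2, so its Grundy value is 2.
Grundy values for stack C (subtraction set {2, 3, 4}):
g(0) = mex{} = 0
g(1) = mex{} = 0
g(2) = mex{0} = 1
g(3) = mex{0} = 1
g(4) = mex{0,1} = 2
g(5) = mex{0,1} = 2
g(6) = mex{1,2} = 0
g(7) = mex{1,2} = 0
So g(7) = 0.
Stack D is a plain Nim stack of size 1, so its Grundy value is 1.
The value of a disjunctive sum is the nim-sum of the parts.
Combined value = 2 ⊕ 2 ⊕ 0 ⊕ 1 = 1.

1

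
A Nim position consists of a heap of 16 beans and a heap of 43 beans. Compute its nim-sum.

Nim-sum: 16 ^ 43 = 59.

59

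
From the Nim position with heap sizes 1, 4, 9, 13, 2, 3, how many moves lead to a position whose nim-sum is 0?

0

Nim-sum: 1 ^ 4 ^ 9 ^ 13 ^ 2 ^ 3 = 0.
The nim-sum is already 0, so every move leaves a nonzero nim-sum — there are no winning moves.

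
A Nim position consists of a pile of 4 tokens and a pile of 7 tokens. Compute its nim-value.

3

Compute the nim-sum pairwise:
4 ⊕ 7 = 3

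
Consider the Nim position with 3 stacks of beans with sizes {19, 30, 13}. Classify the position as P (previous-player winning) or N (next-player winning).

P-position

Compute the nim-sum pairwise:
19 ^ 30 = 13
13 ^ 13 = 0
The nim-sum is 0, so this is a P-position: the player to move is in a losing position under optimal play.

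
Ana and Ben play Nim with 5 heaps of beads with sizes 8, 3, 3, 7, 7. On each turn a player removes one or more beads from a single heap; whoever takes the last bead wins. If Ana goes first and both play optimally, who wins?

Compute the nim-sum pairwise:
8 XOR 3 = 11
11 XOR 3 = 8
8 XOR 7 = 15
15 XOR 7 = 8
The nim-sum is 8 ≠ 0, so this is an N-position: the player to move can win; Ana has a winning move.

Ana wins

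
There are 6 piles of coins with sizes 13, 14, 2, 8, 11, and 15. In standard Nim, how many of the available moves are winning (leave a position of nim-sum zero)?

5

Compute the nim-sum pairwise:
13 ⊕ 14 = 3
3 ⊕ 2 = 1
1 ⊕ 8 = 9
9 ⊕ 11 = 2
2 ⊕ 15 = 13
The overall nim-sum is X = 13. A pile of size p has a winning move iff p XOR X < p (reduce it to p XOR X).
  13: 13 XOR 13 = 0 < 13 — winning move (to 0).
  14: 14 XOR 13 = 3 < 14 — winning move (to 3).
  2: 2 XOR 13 = 15 ≥ 2 — no move.
  8: 8 XOR 13 = 5 < 8 — winning move (to 5).
  11: 11 XOR 13 = 6 < 11 — winning move (to 6).
  15: 15 XOR 13 = 2 < 15 — winning move (to 2).
That gives 5 winning moves.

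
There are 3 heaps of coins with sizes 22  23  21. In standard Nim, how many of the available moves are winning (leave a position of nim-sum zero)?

Nim-sum: 22 ⊕ 23 ⊕ 21 = 20.
The overall nim-sum is X = 20. A heap of size p has a winning move iff p XOR X < p (reduce it to p XOR X).
  22: 22 XOR 20 = 2 < 22 — winning move (to 2).
  23: 23 XOR 20 = 3 < 23 — winning move (to 3).
  21: 21 XOR 20 = 1 < 21 — winning move (to 1).
That gives 3 winning moves.

3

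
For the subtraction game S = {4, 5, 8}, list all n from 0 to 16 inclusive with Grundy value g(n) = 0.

Compute g(0), g(1), … for moves {4, 5, 8}:
k:     0  1  2  3  4  5  6  7  8  9 10 11 12 13 14 15 16
g(k):  0  0  0  0  1  1  1  1  2  2  2  2  0  0  0  0  1
The P-positions (g = 0) in 0..16 are 0, 1, 2, 3, 12, 13, 14, 15.

0, 1, 2, 3, 12, 13, 14, 15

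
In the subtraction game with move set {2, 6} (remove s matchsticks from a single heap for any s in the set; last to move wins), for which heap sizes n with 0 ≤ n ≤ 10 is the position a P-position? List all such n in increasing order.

0, 1, 4, 5, 8, 9

Grundy values for subtraction set {2, 6}:
g(0) = mex{} = 0
g(1) = mex{} = 0
g(2) = mex{0} = 1
g(3) = mex{0} = 1
g(4) = mex{1} = 0
g(5) = mex{1} = 0
g(6) = mex{0} = 1
g(7) = mex{0} = 1
g(8) = mex{1} = 0
g(9) = mex{1} = 0
g(10) = mex{0} = 1
The P-positions (g = 0) in 0..10 are 0, 1, 4, 5, 8, 9.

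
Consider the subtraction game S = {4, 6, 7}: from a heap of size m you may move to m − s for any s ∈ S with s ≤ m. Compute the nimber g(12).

0

Compute g(0), g(1), … for moves {4, 6, 7}:
g(0) = mex{} = 0
g(1) = mex{} = 0
g(2) = mex{} = 0
g(3) = mex{} = 0
g(4) = mex{0} = 1
g(5) = mex{0} = 1
g(6) = mex{0} = 1
g(7) = mex{0} = 1
g(8) = mex{0,1} = 2
g(9) = mex{0,1} = 2
g(10) = mex{0,1} = 2
g(11) = mex{1} = 0
g(12) = mex{1,2} = 0
So g(12) = 0.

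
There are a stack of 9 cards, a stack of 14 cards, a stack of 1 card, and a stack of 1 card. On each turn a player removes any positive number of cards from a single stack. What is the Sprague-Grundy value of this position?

7

Compute the nim-sum pairwise:
9 ⊕ 14 = 7
7 ⊕ 1 = 6
6 ⊕ 1 = 7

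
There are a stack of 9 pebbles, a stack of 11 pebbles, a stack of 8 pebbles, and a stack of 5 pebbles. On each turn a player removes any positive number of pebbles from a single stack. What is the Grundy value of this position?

Nim-sum: 9 ⊕ 11 ⊕ 8 ⊕ 5 = 15.

15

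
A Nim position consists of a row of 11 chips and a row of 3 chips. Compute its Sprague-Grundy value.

8

Nim-sum: 11 XOR 3 = 8.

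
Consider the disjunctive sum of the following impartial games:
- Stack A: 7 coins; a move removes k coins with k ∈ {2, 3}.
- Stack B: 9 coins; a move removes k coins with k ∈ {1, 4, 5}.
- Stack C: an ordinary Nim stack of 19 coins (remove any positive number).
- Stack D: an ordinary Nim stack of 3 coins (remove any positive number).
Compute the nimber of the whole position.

16

For stack A, compute g(0), g(1), … with moves {2, 3}:
k:     0  1  2  3  4  5  6  7
g(k):  0  0  1  1  2  0  0  1
So g(7) = 1.
Grundy values for stack B (subtraction set {1, 4, 5}):
g(0) = mex{} = 0
g(1) = mex{0} = 1
g(2) = mex{1} = 0
g(3) = mex{0} = 1
g(4) = mex{0,1} = 2
g(5) = mex{0,1,2} = 3
g(6) = mex{0,1,3} = 2
g(7) = mex{0,1,2} = 3
g(8) = mex{1,2,3} = 0
g(9) = mex{0,2,3} = 1
So g(9) = 1.
Stack C is a plain Nim stack of size 19, so its Grundy value is 19.
Stack D is a plain Nim stack of size 3, so its Grundy value is 3.
By the Sprague-Grundy theorem, the Grundy value of a sum of independent games is the XOR of the component values.
Combined value = 1 ⊕ 1 ⊕ 19 ⊕ 3 = 16.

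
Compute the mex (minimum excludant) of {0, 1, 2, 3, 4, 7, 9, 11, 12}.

The values 0, 1, 2, 3, 4 are all present; 5 is the first non-negative integer missing from the set.

5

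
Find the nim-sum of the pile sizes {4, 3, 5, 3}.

1

Nim-sum: 4 ^ 3 ^ 5 ^ 3 = 1.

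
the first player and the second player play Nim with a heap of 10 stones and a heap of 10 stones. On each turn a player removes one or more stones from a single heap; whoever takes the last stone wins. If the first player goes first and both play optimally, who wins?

Write each in binary and XOR column by column:
  1010  (10)
  1010  (10)
  ----
  0000  (0)
The nim-sum is 0, so this is a P-position: the player to move is in a losing position under optimal play; the first player is about to move from it and so loses — the second player wins.

the second player wins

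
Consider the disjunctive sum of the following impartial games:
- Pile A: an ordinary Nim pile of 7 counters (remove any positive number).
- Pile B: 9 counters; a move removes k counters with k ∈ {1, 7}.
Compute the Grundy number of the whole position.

6

Pile A is a plain Nim pile of size 7, so its Grundy value is 7.
Grundy values for pile B (subtraction set {1, 7}):
k:     0  1  2  3  4  5  6  7  8  9
g(k):  0  1  0  1  0  1  0  1  0  1
So g(9) = 1.
By the Sprague-Grundy theorem, the Grundy value of a sum of independent games is the XOR of the component values.
Combined value = 7 ⊕ 1 = 6.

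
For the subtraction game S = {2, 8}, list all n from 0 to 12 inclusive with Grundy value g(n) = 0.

0, 1, 4, 5, 10, 11

Grundy values for subtraction set {2, 8}:
g(0) = mex{} = 0
g(1) = mex{} = 0
g(2) = mex{0} = 1
g(3) = mex{0} = 1
g(4) = mex{1} = 0
g(5) = mex{1} = 0
g(6) = mex{0} = 1
g(7) = mex{0} = 1
g(8) = mex{0,1} = 2
g(9) = mex{0,1} = 2
g(10) = mex{1,2} = 0
g(11) = mex{1,2} = 0
g(12) = mex{0} = 1
The P-positions (g = 0) in 0..12 are 0, 1, 4, 5, 10, 11.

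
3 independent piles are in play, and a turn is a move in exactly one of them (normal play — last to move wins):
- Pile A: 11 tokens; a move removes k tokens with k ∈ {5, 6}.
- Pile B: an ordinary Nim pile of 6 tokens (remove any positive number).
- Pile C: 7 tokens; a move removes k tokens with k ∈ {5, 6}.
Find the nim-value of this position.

7

Build the Grundy sequence for pile A with g(k) = mex{g(k−s) : s ∈ {5, 6}, s ≤ k}:
g(0) = mex{} = 0
g(1) = mex{} = 0
g(2) = mex{} = 0
g(3) = mex{} = 0
g(4) = mex{} = 0
g(5) = mex{0} = 1
g(6) = mex{0} = 1
g(7) = mex{0} = 1
g(8) = mex{0} = 1
g(9) = mex{0} = 1
g(10) = mex{0,1} = 2
g(11) = mex{1} = 0
So g(11) = 0.
Pile B is a plain Nim pile of size 6, so its Grundy value is 6.
For pile C, compute g(0), g(1), … with moves {5, 6}:
g(0) = mex{} = 0
g(1) = mex{} = 0
g(2) = mex{} = 0
g(3) = mex{} = 0
g(4) = mex{} = 0
g(5) = mex{0} = 1
g(6) = mex{0} = 1
g(7) = mex{0} = 1
So g(7) = 1.
By the Sprague-Grundy theorem, the Grundy value of a sum of independent games is the XOR of the component values.
Combined value = 0 ⊕ 6 ⊕ 1 = 7.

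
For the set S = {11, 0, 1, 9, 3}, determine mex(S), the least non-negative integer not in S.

The values 0, 1 are all present; 2 is the first non-negative integer missing from the set.

2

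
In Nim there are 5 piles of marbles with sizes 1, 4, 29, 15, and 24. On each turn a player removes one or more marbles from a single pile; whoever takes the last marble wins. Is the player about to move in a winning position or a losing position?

Compute the nim-sum pairwise:
1 XOR 4 = 5
5 XOR 29 = 24
24 XOR 15 = 23
23 XOR 24 = 15
The nim-sum is 15 ≠ 0, so this is an N-position: the player to move can win.

Winning position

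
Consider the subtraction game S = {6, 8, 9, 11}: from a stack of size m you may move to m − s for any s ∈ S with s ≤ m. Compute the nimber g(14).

Compute g(0), g(1), … for moves {6, 8, 9, 11}:
k:     0  1  2  3  4  5  6  7  8  9 10 11 12 13 14
g(k):  0  0  0  0  0  0  1  1  1  1  1  1  2  2  2
So g(14) = 2.

2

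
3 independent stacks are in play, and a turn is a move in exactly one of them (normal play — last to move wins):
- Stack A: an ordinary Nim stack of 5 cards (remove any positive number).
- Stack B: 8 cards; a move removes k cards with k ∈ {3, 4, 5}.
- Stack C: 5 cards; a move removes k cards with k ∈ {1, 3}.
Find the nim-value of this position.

4

Stack A is a plain Nim stack of size 5, so its Grundy value is 5.
Grundy values for stack B (subtraction set {3, 4, 5}):
k:     0  1  2  3  4  5  6  7  8
g(k):  0  0  0  1  1  1  2  2  0
So g(8) = 0.
Grundy values for stack C (subtraction set {1, 3}):
g(0) = mex{} = 0
g(1) = mex{0} = 1
g(2) = mex{1} = 0
g(3) = mex{0} = 1
g(4) = mex{1} = 0
g(5) = mex{0} = 1
So g(5) = 1.
The value of a disjunctive sum is the nim-sum of the parts.
Combined value = 5 ⊕ 0 ⊕ 1 = 4.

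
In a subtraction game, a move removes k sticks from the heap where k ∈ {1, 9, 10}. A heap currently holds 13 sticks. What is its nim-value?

3

Build the Grundy sequence with g(k) = mex{g(k−s) : s ∈ {1, 9, 10}, s ≤ k}:
k:     0  1  2  3  4  5  6  7  8  9 10 11 12 13
g(k):  0  1  0  1  0  1  0  1  0  1  2  3  2  3
So g(13) = 3.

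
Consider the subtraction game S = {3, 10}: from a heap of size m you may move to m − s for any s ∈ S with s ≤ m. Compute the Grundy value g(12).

2

Grundy values for subtraction set {3, 10}:
g(0) = mex{} = 0
g(1) = mex{} = 0
g(2) = mex{} = 0
g(3) = mex{0} = 1
g(4) = mex{0} = 1
g(5) = mex{0} = 1
g(6) = mex{1} = 0
g(7) = mex{1} = 0
g(8) = mex{1} = 0
g(9) = mex{0} = 1
g(10) = mex{0} = 1
g(11) = mex{0} = 1
g(12) = mex{0,1} = 2
So g(12) = 2.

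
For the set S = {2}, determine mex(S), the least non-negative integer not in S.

0 is not in the set, so the mex is 0.

0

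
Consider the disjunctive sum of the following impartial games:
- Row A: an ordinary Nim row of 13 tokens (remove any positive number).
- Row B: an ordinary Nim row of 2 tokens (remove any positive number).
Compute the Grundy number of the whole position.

Row A is a plain Nim row of size 13, so its Grundy value is 13.
Row B is a plain Nim row of size 2, so its Grundy value is 2.
By the Sprague-Grundy theorem, the Grundy value of a sum of independent games is the XOR of the component values.
Combined value = 13 XOR 2 = 15.

15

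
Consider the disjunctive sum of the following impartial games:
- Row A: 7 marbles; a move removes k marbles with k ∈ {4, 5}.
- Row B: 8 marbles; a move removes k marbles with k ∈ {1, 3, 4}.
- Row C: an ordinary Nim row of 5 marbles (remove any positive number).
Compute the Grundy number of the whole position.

5

For row A, compute g(0), g(1), … with moves {4, 5}:
k:     0  1  2  3  4  5  6  7
g(k):  0  0  0  0  1  1  1  1
So g(7) = 1.
Grundy values for row B (subtraction set {1, 3, 4}):
k:     0  1  2  3  4  5  6  7  8
g(k):  0  1  0  1  2  3  2  0  1
So g(8) = 1.
Row C is a plain Nim row of size 5, so its Grundy value is 5.
By the Sprague-Grundy theorem, the Grundy value of a sum of independent games is the XOR of the component values.
Combined value = 1 XOR 1 XOR 5 = 5.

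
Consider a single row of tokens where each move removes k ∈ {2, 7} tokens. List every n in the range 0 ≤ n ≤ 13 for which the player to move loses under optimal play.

0, 1, 4, 5, 9, 10, 13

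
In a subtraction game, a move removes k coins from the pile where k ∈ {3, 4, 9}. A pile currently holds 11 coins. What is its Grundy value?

1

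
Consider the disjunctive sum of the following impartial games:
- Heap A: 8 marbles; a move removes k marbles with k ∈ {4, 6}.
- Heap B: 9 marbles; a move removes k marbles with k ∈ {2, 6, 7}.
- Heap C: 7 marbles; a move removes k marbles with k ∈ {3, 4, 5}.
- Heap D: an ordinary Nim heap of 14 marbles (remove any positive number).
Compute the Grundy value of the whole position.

14

For heap A, compute g(0), g(1), … with moves {4, 6}:
g(0) = mex{} = 0
g(1) = mex{} = 0
g(2) = mex{} = 0
g(3) = mex{} = 0
g(4) = mex{0} = 1
g(5) = mex{0} = 1
g(6) = mex{0} = 1
g(7) = mex{0} = 1
g(8) = mex{0,1} = 2
So g(8) = 2.
For heap B, compute g(0), g(1), … with moves {2, 6, 7}:
k:     0  1  2  3  4  5  6  7  8  9
g(k):  0  0  1  1  0  0  1  1  2  0
So g(9) = 0.
For heap C, compute g(0), g(1), … with moves {3, 4, 5}:
k:     0  1  2  3  4  5  6  7
g(k):  0  0  0  1  1  1  2  2
So g(7) = 2.
Heap D is a plain Nim heap of size 14, so its Grundy value is 14.
By the Sprague-Grundy theorem, the Grundy value of a sum of independent games is the XOR of the component values.
Combined value = 2 ⊕ 0 ⊕ 2 ⊕ 14 = 14.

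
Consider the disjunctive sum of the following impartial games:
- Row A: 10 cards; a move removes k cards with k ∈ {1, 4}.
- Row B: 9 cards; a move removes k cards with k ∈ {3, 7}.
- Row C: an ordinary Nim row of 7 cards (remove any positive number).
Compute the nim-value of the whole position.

6

For row A, compute g(0), g(1), … with moves {1, 4}:
g(0) = mex{} = 0
g(1) = mex{0} = 1
g(2) = mex{1} = 0
g(3) = mex{0} = 1
g(4) = mex{0,1} = 2
g(5) = mex{1,2} = 0
g(6) = mex{0} = 1
g(7) = mex{1} = 0
g(8) = mex{0,2} = 1
g(9) = mex{0,1} = 2
g(10) = mex{1,2} = 0
So g(10) = 0.
Grundy values for row B (subtraction set {3, 7}):
k:     0  1  2  3  4  5  6  7  8  9
g(k):  0  0  0  1  1  1  0  2  2  1
So g(9) = 1.
Row C is a plain Nim row of size 7, so its Grundy value is 7.
The value of a disjunctive sum is the nim-sum of the parts.
Combined value = 0 ⊕ 1 ⊕ 7 = 6.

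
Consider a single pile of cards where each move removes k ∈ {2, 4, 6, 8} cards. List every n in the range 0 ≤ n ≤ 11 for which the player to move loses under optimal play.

0, 1, 10, 11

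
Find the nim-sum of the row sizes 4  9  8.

5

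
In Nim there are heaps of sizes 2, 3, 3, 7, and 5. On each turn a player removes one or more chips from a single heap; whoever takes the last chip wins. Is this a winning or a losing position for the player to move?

Losing position

Compute the nim-sum pairwise:
2 ^ 3 = 1
1 ^ 3 = 2
2 ^ 7 = 5
5 ^ 5 = 0
The nim-sum is 0, so this is a P-position: the player to move is in a losing position under optimal play.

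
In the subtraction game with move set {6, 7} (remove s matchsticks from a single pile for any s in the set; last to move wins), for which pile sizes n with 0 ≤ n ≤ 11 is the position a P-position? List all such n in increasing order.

0, 1, 2, 3, 4, 5

Build the Grundy sequence with g(k) = mex{g(k−s) : s ∈ {6, 7}, s ≤ k}:
g(0) = mex{} = 0
g(1) = mex{} = 0
g(2) = mex{} = 0
g(3) = mex{} = 0
g(4) = mex{} = 0
g(5) = mex{} = 0
g(6) = mex{0} = 1
g(7) = mex{0} = 1
g(8) = mex{0} = 1
g(9) = mex{0} = 1
g(10) = mex{0} = 1
g(11) = mex{0} = 1
The P-positions (g = 0) in 0..11 are 0, 1, 2, 3, 4, 5.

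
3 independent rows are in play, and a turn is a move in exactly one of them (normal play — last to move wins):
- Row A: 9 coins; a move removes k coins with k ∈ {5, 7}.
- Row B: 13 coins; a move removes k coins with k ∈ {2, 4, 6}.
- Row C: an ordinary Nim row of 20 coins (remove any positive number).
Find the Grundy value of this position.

23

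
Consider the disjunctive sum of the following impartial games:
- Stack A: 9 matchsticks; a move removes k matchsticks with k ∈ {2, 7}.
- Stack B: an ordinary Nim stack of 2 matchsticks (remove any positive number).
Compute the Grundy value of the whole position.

2

Grundy values for stack A (subtraction set {2, 7}):
k:     0  1  2  3  4  5  6  7  8  9
g(k):  0  0  1  1  0  0  1  1  2  0
So g(9) = 0.
Stack B is a plain Nim stack of size 2, so its Grundy value is 2.
By the Sprague-Grundy theorem, the Grundy value of a sum of independent games is the XOR of the component values.
Combined value = 0 ⊕ 2 = 2.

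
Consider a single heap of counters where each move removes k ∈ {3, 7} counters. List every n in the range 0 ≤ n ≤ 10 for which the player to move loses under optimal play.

Build the Grundy sequence with g(k) = mex{g(k−s) : s ∈ {3, 7}, s ≤ k}:
g(0) = mex{} = 0
g(1) = mex{} = 0
g(2) = mex{} = 0
g(3) = mex{0} = 1
g(4) = mex{0} = 1
g(5) = mex{0} = 1
g(6) = mex{1} = 0
g(7) = mex{0,1} = 2
g(8) = mex{0,1} = 2
g(9) = mex{0} = 1
g(10) = mex{1,2} = 0
The P-positions (g = 0) in 0..10 are 0, 1, 2, 6, 10.

0, 1, 2, 6, 10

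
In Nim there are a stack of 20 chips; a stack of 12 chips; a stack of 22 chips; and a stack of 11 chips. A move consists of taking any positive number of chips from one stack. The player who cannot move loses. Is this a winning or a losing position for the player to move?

Winning position

Compute the nim-sum pairwise:
20 ^ 12 = 24
24 ^ 22 = 14
14 ^ 11 = 5
The nim-sum is 5 ≠ 0, so this is an N-position: the player to move can win.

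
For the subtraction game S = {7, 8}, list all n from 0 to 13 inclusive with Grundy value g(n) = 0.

0, 1, 2, 3, 4, 5, 6

Compute g(0), g(1), … for moves {7, 8}:
k:     0  1  2  3  4  5  6  7  8  9 10 11 12 13
g(k):  0  0  0  0  0  0  0  1  1  1  1  1  1  1
The P-positions (g = 0) in 0..13 are 0, 1, 2, 3, 4, 5, 6.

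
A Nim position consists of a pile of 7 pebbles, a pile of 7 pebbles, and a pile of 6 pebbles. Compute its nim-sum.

6

Nim-sum: 7 ⊕ 7 ⊕ 6 = 6.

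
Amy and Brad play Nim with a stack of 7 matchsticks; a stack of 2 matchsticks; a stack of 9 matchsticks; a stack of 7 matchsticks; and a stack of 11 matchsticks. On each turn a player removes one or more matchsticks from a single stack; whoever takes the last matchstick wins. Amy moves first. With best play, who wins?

Bitwise XOR of the heap sizes:
  0111  (7)
  0010  (2)
  1001  (9)
  0111  (7)
  1011  (11)
  ----
  0000  (0)
The nim-sum is 0, so this is a P-position: the player to move is in a losing position under optimal play; Amy is about to move from it and so loses — Brad wins.

Brad wins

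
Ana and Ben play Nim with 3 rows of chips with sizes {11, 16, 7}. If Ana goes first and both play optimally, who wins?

Ana wins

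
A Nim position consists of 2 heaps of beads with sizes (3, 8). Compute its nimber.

Compute the nim-sum pairwise:
3 XOR 8 = 11

11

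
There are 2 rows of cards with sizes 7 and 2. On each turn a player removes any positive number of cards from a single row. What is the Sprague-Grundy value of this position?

Compute the nim-sum pairwise:
7 ^ 2 = 5

5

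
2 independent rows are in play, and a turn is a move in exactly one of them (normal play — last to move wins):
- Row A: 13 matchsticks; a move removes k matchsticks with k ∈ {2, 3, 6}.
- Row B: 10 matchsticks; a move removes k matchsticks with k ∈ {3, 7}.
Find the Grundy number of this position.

For row A, compute g(0), g(1), … with moves {2, 3, 6}:
g(0) = mex{} = 0
g(1) = mex{} = 0
g(2) = mex{0} = 1
g(3) = mex{0} = 1
g(4) = mex{0,1} = 2
g(5) = mex{1} = 0
g(6) = mex{0,1,2} = 3
g(7) = mex{0,2} = 1
g(8) = mex{0,1,3} = 2
g(9) = mex{1,3} = 0
g(10) = mex{1,2} = 0
g(11) = mex{0,2} = 1
g(12) = mex{0,3} = 1
g(13) = mex{0,1} = 2
So g(13) = 2.
Grundy values for row B (subtraction set {3, 7}):
k:     0  1  2  3  4  5  6  7  8  9 10
g(k):  0  0  0  1  1  1  0  2  2  1  0
So g(10) = 0.
The value of a disjunctive sum is the nim-sum of the parts.
Combined value = 2 ⊕ 0 = 2.

2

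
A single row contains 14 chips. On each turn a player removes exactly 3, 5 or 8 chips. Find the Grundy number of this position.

Build the Grundy sequence with g(k) = mex{g(k−s) : s ∈ {3, 5, 8}, s ≤ k}:
g(0) = mex{} = 0
g(1) = mex{} = 0
g(2) = mex{} = 0
g(3) = mex{0} = 1
g(4) = mex{0} = 1
g(5) = mex{0} = 1
g(6) = mex{0,1} = 2
g(7) = mex{0,1} = 2
g(8) = mex{0,1} = 2
g(9) = mex{0,1,2} = 3
g(10) = mex{0,1,2} = 3
g(11) = mex{1,2} = 0
g(12) = mex{1,2,3} = 0
g(13) = mex{1,2,3} = 0
g(14) = mex{0,2,3} = 1
So g(14) = 1.

1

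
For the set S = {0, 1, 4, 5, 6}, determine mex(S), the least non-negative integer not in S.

2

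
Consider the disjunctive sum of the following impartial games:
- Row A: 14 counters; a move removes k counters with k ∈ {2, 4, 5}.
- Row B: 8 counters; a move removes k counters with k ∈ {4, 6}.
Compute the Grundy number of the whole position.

2

Build the Grundy sequence for row A with g(k) = mex{g(k−s) : s ∈ {2, 4, 5}, s ≤ k}:
g(0) = mex{} = 0
g(1) = mex{} = 0
g(2) = mex{0} = 1
g(3) = mex{0} = 1
g(4) = mex{0,1} = 2
g(5) = mex{0,1} = 2
g(6) = mex{0,1,2} = 3
g(7) = mex{1,2} = 0
g(8) = mex{1,2,3} = 0
g(9) = mex{0,2} = 1
g(10) = mex{0,2,3} = 1
g(11) = mex{0,1,3} = 2
g(12) = mex{0,1} = 2
g(13) = mex{0,1,2} = 3
g(14) = mex{1,2} = 0
So g(14) = 0.
Build the Grundy sequence for row B with g(k) = mex{g(k−s) : s ∈ {4, 6}, s ≤ k}:
k:     0  1  2  3  4  5  6  7  8
g(k):  0  0  0  0  1  1  1  1  2
So g(8) = 2.
By the Sprague-Grundy theorem, the Grundy value of a sum of independent games is the XOR of the component values.
Combined value = 0 ⊕ 2 = 2.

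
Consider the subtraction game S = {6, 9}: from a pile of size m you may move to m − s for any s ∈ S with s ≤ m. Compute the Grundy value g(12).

Build the Grundy sequence with g(k) = mex{g(k−s) : s ∈ {6, 9}, s ≤ k}:
k:     0  1  2  3  4  5  6  7  8  9 10 11 12
g(k):  0  0  0  0  0  0  1  1  1  1  1  1  2
So g(12) = 2.

2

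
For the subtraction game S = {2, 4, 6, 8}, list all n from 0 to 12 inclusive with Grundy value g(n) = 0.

0, 1, 10, 11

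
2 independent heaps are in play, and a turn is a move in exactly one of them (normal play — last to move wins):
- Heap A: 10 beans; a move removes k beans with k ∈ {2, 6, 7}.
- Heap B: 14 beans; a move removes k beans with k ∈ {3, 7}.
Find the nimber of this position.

For heap A, compute g(0), g(1), … with moves {2, 6, 7}:
g(0) = mex{} = 0
g(1) = mex{} = 0
g(2) = mex{0} = 1
g(3) = mex{0} = 1
g(4) = mex{1} = 0
g(5) = mex{1} = 0
g(6) = mex{0} = 1
g(7) = mex{0} = 1
g(8) = mex{0,1} = 2
g(9) = mex{1} = 0
g(10) = mex{0,1,2} = 3
So g(10) = 3.
Grundy values for heap B (subtraction set {3, 7}):
g(0) = mex{} = 0
g(1) = mex{} = 0
g(2) = mex{} = 0
g(3) = mex{0} = 1
g(4) = mex{0} = 1
g(5) = mex{0} = 1
g(6) = mex{1} = 0
g(7) = mex{0,1} = 2
g(8) = mex{0,1} = 2
g(9) = mex{0} = 1
g(10) = mex{1,2} = 0
g(11) = mex{1,2} = 0
g(12) = mex{1} = 0
g(13) = mex{0} = 1
g(14) = mex{0,2} = 1
So g(14) = 1.
The value of a disjunctive sum is the nim-sum of the parts.
Combined value = 3 ⊕ 1 = 2.

2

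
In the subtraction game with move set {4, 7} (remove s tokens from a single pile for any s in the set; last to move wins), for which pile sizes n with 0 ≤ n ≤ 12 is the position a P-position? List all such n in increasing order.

0, 1, 2, 3, 11, 12

Grundy values for subtraction set {4, 7}:
g(0) = mex{} = 0
g(1) = mex{} = 0
g(2) = mex{} = 0
g(3) = mex{} = 0
g(4) = mex{0} = 1
g(5) = mex{0} = 1
g(6) = mex{0} = 1
g(7) = mex{0} = 1
g(8) = mex{0,1} = 2
g(9) = mex{0,1} = 2
g(10) = mex{0,1} = 2
g(11) = mex{1} = 0
g(12) = mex{1,2} = 0
The P-positions (g = 0) in 0..12 are 0, 1, 2, 3, 11, 12.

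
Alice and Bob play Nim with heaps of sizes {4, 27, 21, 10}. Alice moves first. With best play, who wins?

Bob wins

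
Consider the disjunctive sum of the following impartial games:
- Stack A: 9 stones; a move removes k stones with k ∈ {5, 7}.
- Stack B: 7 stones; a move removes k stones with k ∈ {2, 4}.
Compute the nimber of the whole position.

1

Grundy values for stack A (subtraction set {5, 7}):
k:     0  1  2  3  4  5  6  7  8  9
g(k):  0  0  0  0  0  1  1  1  1  1
So g(9) = 1.
Build the Grundy sequence for stack B with g(k) = mex{g(k−s) : s ∈ {2, 4}, s ≤ k}:
k:     0  1  2  3  4  5  6  7
g(k):  0  0  1  1  2  2  0  0
So g(7) = 0.
By the Sprague-Grundy theorem, the Grundy value of a sum of independent games is the XOR of the component values.
Combined value = 1 XOR 0 = 1.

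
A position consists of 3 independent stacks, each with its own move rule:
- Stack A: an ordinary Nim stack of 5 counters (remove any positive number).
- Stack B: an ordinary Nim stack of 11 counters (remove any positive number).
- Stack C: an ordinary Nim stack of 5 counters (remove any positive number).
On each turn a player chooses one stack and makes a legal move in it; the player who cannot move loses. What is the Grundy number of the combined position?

Stack A is a plain Nim stack of size 5, so its Grundy value is 5.
Stack B is a plain Nim stack of size 11, so its Grundy value is 11.
Stack C is a plain Nim stack of size 5, so its Grundy value is 5.
By the Sprague-Grundy theorem, the Grundy value of a sum of independent games is the XOR of the component values.
Combined value = 5 ⊕ 11 ⊕ 5 = 11.

11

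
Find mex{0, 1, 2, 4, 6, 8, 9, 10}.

3

The values 0, 1, 2 are all present; 3 is the first non-negative integer missing from the set.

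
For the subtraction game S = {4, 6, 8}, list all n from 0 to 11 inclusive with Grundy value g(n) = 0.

0, 1, 2, 3

Build the Grundy sequence with g(k) = mex{g(k−s) : s ∈ {4, 6, 8}, s ≤ k}:
g(0) = mex{} = 0
g(1) = mex{} = 0
g(2) = mex{} = 0
g(3) = mex{} = 0
g(4) = mex{0} = 1
g(5) = mex{0} = 1
g(6) = mex{0} = 1
g(7) = mex{0} = 1
g(8) = mex{0,1} = 2
g(9) = mex{0,1} = 2
g(10) = mex{0,1} = 2
g(11) = mex{0,1} = 2
The P-positions (g = 0) in 0..11 are 0, 1, 2, 3.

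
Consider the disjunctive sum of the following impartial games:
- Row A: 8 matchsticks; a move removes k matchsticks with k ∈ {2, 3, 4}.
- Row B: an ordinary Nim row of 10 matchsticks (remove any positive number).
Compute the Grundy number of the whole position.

Build the Grundy sequence for row A with g(k) = mex{g(k−s) : s ∈ {2, 3, 4}, s ≤ k}:
g(0) = mex{} = 0
g(1) = mex{} = 0
g(2) = mex{0} = 1
g(3) = mex{0} = 1
g(4) = mex{0,1} = 2
g(5) = mex{0,1} = 2
g(6) = mex{1,2} = 0
g(7) = mex{1,2} = 0
g(8) = mex{0,2} = 1
So g(8) = 1.
Row B is a plain Nim row of size 10, so its Grundy value is 10.
By the Sprague-Grundy theorem, the Grundy value of a sum of independent games is the XOR of the component values.
Combined value = 1 ⊕ 10 = 11.

11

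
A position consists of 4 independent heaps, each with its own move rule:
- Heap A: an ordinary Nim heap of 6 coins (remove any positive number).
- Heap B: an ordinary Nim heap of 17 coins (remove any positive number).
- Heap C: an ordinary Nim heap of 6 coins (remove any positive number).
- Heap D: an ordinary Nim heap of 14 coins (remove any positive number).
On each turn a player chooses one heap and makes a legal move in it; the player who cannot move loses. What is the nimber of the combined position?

31

Heap A is a plain Nim heap of size 6, so its Grundy value is 6.
Heap B is a plain Nim heap of size 17, so its Grundy value is 17.
Heap C is a plain Nim heap of size 6, so its Grundy value is 6.
Heap D is a plain Nim heap of size 14, so its Grundy value is 14.
By the Sprague-Grundy theorem, the Grundy value of a sum of independent games is the XOR of the component values.
Combined value = 6 XOR 17 XOR 6 XOR 14 = 31.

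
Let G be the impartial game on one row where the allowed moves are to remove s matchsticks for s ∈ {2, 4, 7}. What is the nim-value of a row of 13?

Build the Grundy sequence with g(k) = mex{g(k−s) : s ∈ {2, 4, 7}, s ≤ k}:
g(0) = mex{} = 0
g(1) = mex{} = 0
g(2) = mex{0} = 1
g(3) = mex{0} = 1
g(4) = mex{0,1} = 2
g(5) = mex{0,1} = 2
g(6) = mex{1,2} = 0
g(7) = mex{0,1,2} = 3
g(8) = mex{0,2} = 1
g(9) = mex{1,2,3} = 0
g(10) = mex{0,1} = 2
g(11) = mex{0,2,3} = 1
g(12) = mex{1,2} = 0
g(13) = mex{0,1} = 2
So g(13) = 2.

2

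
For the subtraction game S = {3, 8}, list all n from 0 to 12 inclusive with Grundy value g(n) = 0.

0, 1, 2, 6, 7, 11, 12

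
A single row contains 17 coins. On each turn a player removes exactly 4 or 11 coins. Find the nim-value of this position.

0

Build the Grundy sequence with g(k) = mex{g(k−s) : s ∈ {4, 11}, s ≤ k}:
k:     0  1  2  3  4  5  6  7  8  9 10 11 12 13 14 15 16 17
g(k):  0  0  0  0  1  1  1  1  0  0  0  2  1  1  1  0  0  0
So g(17) = 0.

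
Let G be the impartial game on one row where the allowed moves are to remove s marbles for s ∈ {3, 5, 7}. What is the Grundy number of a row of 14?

1

Compute g(0), g(1), … for moves {3, 5, 7}:
g(0) = mex{} = 0
g(1) = mex{} = 0
g(2) = mex{} = 0
g(3) = mex{0} = 1
g(4) = mex{0} = 1
g(5) = mex{0} = 1
g(6) = mex{0,1} = 2
g(7) = mex{0,1} = 2
g(8) = mex{0,1} = 2
g(9) = mex{0,1,2} = 3
g(10) = mex{1,2} = 0
g(11) = mex{1,2} = 0
g(12) = mex{1,2,3} = 0
g(13) = mex{0,2} = 1
g(14) = mex{0,2,3} = 1
So g(14) = 1.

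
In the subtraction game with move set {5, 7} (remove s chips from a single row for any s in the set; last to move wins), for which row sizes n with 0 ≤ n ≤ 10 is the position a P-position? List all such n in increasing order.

Build the Grundy sequence with g(k) = mex{g(k−s) : s ∈ {5, 7}, s ≤ k}:
g(0) = mex{} = 0
g(1) = mex{} = 0
g(2) = mex{} = 0
g(3) = mex{} = 0
g(4) = mex{} = 0
g(5) = mex{0} = 1
g(6) = mex{0} = 1
g(7) = mex{0} = 1
g(8) = mex{0} = 1
g(9) = mex{0} = 1
g(10) = mex{0,1} = 2
The P-positions (g = 0) in 0..10 are 0, 1, 2, 3, 4.

0, 1, 2, 3, 4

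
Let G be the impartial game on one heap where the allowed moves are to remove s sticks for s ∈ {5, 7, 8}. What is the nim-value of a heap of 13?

0

Grundy values for subtraction set {5, 7, 8}:
g(0) = mex{} = 0
g(1) = mex{} = 0
g(2) = mex{} = 0
g(3) = mex{} = 0
g(4) = mex{} = 0
g(5) = mex{0} = 1
g(6) = mex{0} = 1
g(7) = mex{0} = 1
g(8) = mex{0} = 1
g(9) = mex{0} = 1
g(10) = mex{0,1} = 2
g(11) = mex{0,1} = 2
g(12) = mex{0,1} = 2
g(13) = mex{1} = 0
So g(13) = 0.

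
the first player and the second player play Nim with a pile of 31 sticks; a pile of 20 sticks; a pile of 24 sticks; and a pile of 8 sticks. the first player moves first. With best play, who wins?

the first player wins

Write each in binary and XOR column by column:
  11111  (31)
  10100  (20)
  11000  (24)
  01000  (8)
  -----
  11011  (27)
The nim-sum is 27 ≠ 0, so this is an N-position: the player to move can win; the first player has a winning move.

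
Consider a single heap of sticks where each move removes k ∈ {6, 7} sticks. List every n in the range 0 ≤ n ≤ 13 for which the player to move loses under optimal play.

0, 1, 2, 3, 4, 5, 13

Build the Grundy sequence with g(k) = mex{g(k−s) : s ∈ {6, 7}, s ≤ k}:
g(0) = mex{} = 0
g(1) = mex{} = 0
g(2) = mex{} = 0
g(3) = mex{} = 0
g(4) = mex{} = 0
g(5) = mex{} = 0
g(6) = mex{0} = 1
g(7) = mex{0} = 1
g(8) = mex{0} = 1
g(9) = mex{0} = 1
g(10) = mex{0} = 1
g(11) = mex{0} = 1
g(12) = mex{0,1} = 2
g(13) = mex{1} = 0
The P-positions (g = 0) in 0..13 are 0, 1, 2, 3, 4, 5, 13.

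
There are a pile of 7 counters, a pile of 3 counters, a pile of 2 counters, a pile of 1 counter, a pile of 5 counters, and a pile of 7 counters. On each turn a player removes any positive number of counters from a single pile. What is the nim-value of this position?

5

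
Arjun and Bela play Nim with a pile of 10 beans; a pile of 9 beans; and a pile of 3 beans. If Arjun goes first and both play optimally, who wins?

Nim-sum: 10 XOR 9 XOR 3 = 0.
The nim-sum is 0, so this is a P-position: the player to move is in a losing position under optimal play; Arjun is about to move from it and so loses — Bela wins.

Bela wins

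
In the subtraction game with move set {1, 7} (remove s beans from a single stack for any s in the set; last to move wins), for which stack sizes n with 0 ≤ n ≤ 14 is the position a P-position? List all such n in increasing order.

0, 2, 4, 6, 8, 10, 12, 14

Compute g(0), g(1), … for moves {1, 7}:
g(0) = mex{} = 0
g(1) = mex{0} = 1
g(2) = mex{1} = 0
g(3) = mex{0} = 1
g(4) = mex{1} = 0
g(5) = mex{0} = 1
g(6) = mex{1} = 0
g(7) = mex{0} = 1
g(8) = mex{1} = 0
g(9) = mex{0} = 1
g(10) = mex{1} = 0
g(11) = mex{0} = 1
g(12) = mex{1} = 0
g(13) = mex{0} = 1
g(14) = mex{1} = 0
The P-positions (g = 0) in 0..14 are 0, 2, 4, 6, 8, 10, 12, 14.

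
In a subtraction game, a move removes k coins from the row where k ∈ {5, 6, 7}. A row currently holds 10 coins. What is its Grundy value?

2

Compute g(0), g(1), … for moves {5, 6, 7}:
k:     0  1  2  3  4  5  6  7  8  9 10
g(k):  0  0  0  0  0  1  1  1  1  1  2
So g(10) = 2.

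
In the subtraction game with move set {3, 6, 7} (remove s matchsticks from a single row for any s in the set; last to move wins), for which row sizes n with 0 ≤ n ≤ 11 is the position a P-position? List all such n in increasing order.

Build the Grundy sequence with g(k) = mex{g(k−s) : s ∈ {3, 6, 7}, s ≤ k}:
g(0) = mex{} = 0
g(1) = mex{} = 0
g(2) = mex{} = 0
g(3) = mex{0} = 1
g(4) = mex{0} = 1
g(5) = mex{0} = 1
g(6) = mex{0,1} = 2
g(7) = mex{0,1} = 2
g(8) = mex{0,1} = 2
g(9) = mex{0,1,2} = 3
g(10) = mex{1,2} = 0
g(11) = mex{1,2} = 0
The P-positions (g = 0) in 0..11 are 0, 1, 2, 10, 11.

0, 1, 2, 10, 11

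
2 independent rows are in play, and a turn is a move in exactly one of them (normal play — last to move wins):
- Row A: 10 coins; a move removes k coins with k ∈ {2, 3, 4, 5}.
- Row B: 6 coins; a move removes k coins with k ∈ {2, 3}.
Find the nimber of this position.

1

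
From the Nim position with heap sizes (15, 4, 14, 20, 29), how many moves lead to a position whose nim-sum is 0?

In binary:
  01111  (15)
  00100  (4)
  01110  (14)
  10100  (20)
  11101  (29)
  -----
  01100  (12)
The overall nim-sum is X = 12. A heap of size p has a winning move iff p XOR X < p (reduce it to p XOR X).
  15: 15 XOR 12 = 3 < 15 — winning move (to 3).
  4: 4 XOR 12 = 8 ≥ 4 — no move.
  14: 14 XOR 12 = 2 < 14 — winning move (to 2).
  20: 20 XOR 12 = 24 ≥ 20 — no move.
  29: 29 XOR 12 = 17 < 29 — winning move (to 17).
That gives 3 winning moves.

3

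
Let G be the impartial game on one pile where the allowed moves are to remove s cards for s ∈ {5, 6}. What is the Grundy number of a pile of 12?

Grundy values for subtraction set {5, 6}:
k:     0  1  2  3  4  5  6  7  8  9 10 11 12
g(k):  0  0  0  0  0  1  1  1  1  1  2  0  0
So g(12) = 0.

0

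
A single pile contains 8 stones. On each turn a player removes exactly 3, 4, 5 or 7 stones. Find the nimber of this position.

2

Grundy values for subtraction set {3, 4, 5, 7}:
k:     0  1  2  3  4  5  6  7  8
g(k):  0  0  0  1  1  1  2  2  2
So g(8) = 2.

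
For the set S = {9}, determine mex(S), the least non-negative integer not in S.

0 is not in the set, so the mex is 0.

0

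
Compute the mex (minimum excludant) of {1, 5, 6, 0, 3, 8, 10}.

The values 0, 1 are all present; 2 is the first non-negative integer missing from the set.

2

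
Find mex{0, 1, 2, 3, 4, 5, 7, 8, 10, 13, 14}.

The values 0, 1, 2, 3, 4, 5 are all present; 6 is the first non-negative integer missing from the set.

6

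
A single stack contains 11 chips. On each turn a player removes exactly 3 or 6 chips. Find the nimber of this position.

0

Compute g(0), g(1), … for moves {3, 6}:
k:     0  1  2  3  4  5  6  7  8  9 10 11
g(k):  0  0  0  1  1  1  2  2  2  0  0  0
So g(11) = 0.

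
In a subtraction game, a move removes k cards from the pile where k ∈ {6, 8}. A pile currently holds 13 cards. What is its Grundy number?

2

Compute g(0), g(1), … for moves {6, 8}:
k:     0  1  2  3  4  5  6  7  8  9 10 11 12 13
g(k):  0  0  0  0  0  0  1  1  1  1  1  1  2  2
So g(13) = 2.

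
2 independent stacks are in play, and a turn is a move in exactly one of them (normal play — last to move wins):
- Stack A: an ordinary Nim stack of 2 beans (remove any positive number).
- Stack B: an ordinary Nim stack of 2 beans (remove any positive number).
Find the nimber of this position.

0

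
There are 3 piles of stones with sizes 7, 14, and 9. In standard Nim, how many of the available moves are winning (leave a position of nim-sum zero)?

0

Bitwise XOR of the heap sizes:
  0111  (7)
  1110  (14)
  1001  (9)
  ----
  0000  (0)
The nim-sum is already 0, so every move leaves a nonzero nim-sum — there are no winning moves.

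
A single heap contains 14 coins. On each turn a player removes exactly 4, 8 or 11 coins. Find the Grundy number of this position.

3

Compute g(0), g(1), … for moves {4, 8, 11}:
k:     0  1  2  3  4  5  6  7  8  9 10 11 12 13 14
g(k):  0  0  0  0  1  1  1  1  2  2  2  2  3  3  3
So g(14) = 3.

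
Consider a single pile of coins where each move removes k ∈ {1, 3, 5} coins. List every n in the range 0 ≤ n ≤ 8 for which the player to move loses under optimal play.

Build the Grundy sequence with g(k) = mex{g(k−s) : s ∈ {1, 3, 5}, s ≤ k}:
k:     0  1  2  3  4  5  6  7  8
g(k):  0  1  0  1  0  1  0  1  0
The P-positions (g = 0) in 0..8 are 0, 2, 4, 6, 8.

0, 2, 4, 6, 8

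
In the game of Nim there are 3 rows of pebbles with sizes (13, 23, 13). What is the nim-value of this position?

23

Compute the nim-sum pairwise:
13 ⊕ 23 = 26
26 ⊕ 13 = 23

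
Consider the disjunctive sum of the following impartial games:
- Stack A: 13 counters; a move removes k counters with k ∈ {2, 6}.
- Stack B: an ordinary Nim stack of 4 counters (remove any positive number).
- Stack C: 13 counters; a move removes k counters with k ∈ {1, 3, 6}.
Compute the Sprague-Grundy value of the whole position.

Build the Grundy sequence for stack A with g(k) = mex{g(k−s) : s ∈ {2, 6}, s ≤ k}:
g(0) = mex{} = 0
g(1) = mex{} = 0
g(2) = mex{0} = 1
g(3) = mex{0} = 1
g(4) = mex{1} = 0
g(5) = mex{1} = 0
g(6) = mex{0} = 1
g(7) = mex{0} = 1
g(8) = mex{1} = 0
g(9) = mex{1} = 0
g(10) = mex{0} = 1
g(11) = mex{0} = 1
g(12) = mex{1} = 0
g(13) = mex{1} = 0
So g(13) = 0.
Stack B is a plain Nim stack of size 4, so its Grundy value is 4.
Build the Grundy sequence for stack C with g(k) = mex{g(k−s) : s ∈ {1, 3, 6}, s ≤ k}:
k:     0  1  2  3  4  5  6  7  8  9 10 11 12 13
g(k):  0  1  0  1  0  1  2  3  2  0  1  0  1  0
So g(13) = 0.
The value of a disjunctive sum is the nim-sum of the parts.
Combined value = 0 ⊕ 4 ⊕ 0 = 4.

4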